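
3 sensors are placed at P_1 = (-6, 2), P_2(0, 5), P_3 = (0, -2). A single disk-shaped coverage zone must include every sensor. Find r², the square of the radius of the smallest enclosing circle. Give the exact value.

Side lengths²: P_1P_2² = 45, P_1P_3² = 52, P_2P_3² = 49.
Since P_1P_3² = 52 < 49 + 45 = 94, the triangle is acute, so the smallest enclosing circle is the circumcircle.
Circumcentre = (-2, 1.5), r² = 16.25.

16.25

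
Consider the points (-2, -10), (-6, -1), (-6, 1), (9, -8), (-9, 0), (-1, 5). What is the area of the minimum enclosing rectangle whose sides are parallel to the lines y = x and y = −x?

In coordinates u = x + y, v = x − y the rectangle is axis-aligned; the map (x,y)→(u,v) scales areas by 2.
u-values: -12, -7, -5, 1, -9, 4; range = 4 − (-12) = 16.
v-values: 8, -5, -7, 17, -9, -6; range = 17 − (-9) = 26.
Area = (16 × 26) / 2 = 208.

208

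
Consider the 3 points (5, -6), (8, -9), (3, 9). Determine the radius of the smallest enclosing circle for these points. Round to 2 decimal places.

9.34

Call the three points A, B, C in the order given.
Side lengths²: AB² = 18, AC² = 229, BC² = 349.
Since BC² = 349 ≥ 229 + 18 = 247, the angle opposite BC is not acute, so the smallest enclosing circle has BC as diameter.
Centre = midpoint of BC = (5.5, 0), r² = 349/4 = 87.25.
r = √(87.25) ≈ 9.34.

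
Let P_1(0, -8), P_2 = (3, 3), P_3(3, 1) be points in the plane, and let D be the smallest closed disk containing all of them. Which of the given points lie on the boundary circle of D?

P_1, P_2

Side lengths²: P_1P_2² = 130, P_1P_3² = 90, P_2P_3² = 4.
Since P_1P_2² = 130 ≥ 90 + 4 = 94, the angle opposite P_1P_2 is not acute, so the smallest enclosing circle has P_1P_2 as diameter.
Centre = midpoint of P_1P_2 = (1.5, -2.5), r² = 130/4 = 32.5.
The points at distance exactly r from the centre are P_1, P_2 — 2 points.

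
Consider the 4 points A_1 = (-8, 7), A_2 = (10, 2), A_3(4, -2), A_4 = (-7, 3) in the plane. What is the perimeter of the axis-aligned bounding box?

Width = max x − min x = 10 − (-8) = 18.
Height = max y − min y = 7 − (-2) = 9.
Perimeter = 2(18 + 9) = 54.

54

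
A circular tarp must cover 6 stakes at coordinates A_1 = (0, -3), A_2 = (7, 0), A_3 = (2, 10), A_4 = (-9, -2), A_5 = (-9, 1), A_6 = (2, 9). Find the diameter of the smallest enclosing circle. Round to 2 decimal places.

17.26

A smallest enclosing disk is always determined by at most three of the input points on its boundary.
The minimum enclosing circle is determined by three boundary points: A_2, A_3, A_4.
Their circumcentre is (-47/34, 35/17) with r² = 86125/1156.
The farthest remaining point A_6 is at distance² 68921/1156 ≤ 86125/1156.
Diameter = 2r = 2√(86125/1156) ≈ 17.26.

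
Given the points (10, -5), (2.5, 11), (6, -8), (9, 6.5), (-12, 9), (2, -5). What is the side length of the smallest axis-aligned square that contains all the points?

22

The bounding box has width 22 and height 19.
An axis-aligned square enclosing the set must have side ≥ max(width, height).
So the minimum side is max(22, 19) = 22.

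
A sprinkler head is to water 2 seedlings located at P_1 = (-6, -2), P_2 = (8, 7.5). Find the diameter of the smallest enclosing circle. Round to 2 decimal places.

16.92

The smallest circle enclosing two points has them as diameter endpoints.
Centre = midpoint = (1, 2.75); r² = |P_1P_2|²/4 = 286.25/4 = 71.5625.
Diameter = 2r = 2√(71.5625) ≈ 16.92.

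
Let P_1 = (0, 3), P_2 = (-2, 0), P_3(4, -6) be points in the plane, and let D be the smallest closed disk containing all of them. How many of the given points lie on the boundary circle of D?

Side lengths²: P_1P_2² = 13, P_1P_3² = 97, P_2P_3² = 72.
Since P_1P_3² = 97 ≥ 72 + 13 = 85, the angle opposite P_1P_3 is not acute, so the smallest enclosing circle has P_1P_3 as diameter.
Centre = midpoint of P_1P_3 = (2, -1.5), r² = 97/4 = 24.25.
The points at distance exactly r from the centre are P_1, P_3 — 2 points.

2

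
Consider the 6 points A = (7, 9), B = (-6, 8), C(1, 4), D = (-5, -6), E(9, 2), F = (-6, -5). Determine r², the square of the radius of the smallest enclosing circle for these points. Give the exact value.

92.25

By Welzl's lemma the MEC is supported by two points (diametrically opposite) or three points (on a circumcircle).
The farthest pair is A–D with squared distance 369. The circle on this segment as diameter has centre (1, 1.5) and r² = 369/4 = 92.25.
Check B: distance² to centre = 91.25 ≤ 92.25, so it lies inside.
All remaining points lie in this disk, and no smaller disk contains both endpoints, so this is the minimum enclosing circle.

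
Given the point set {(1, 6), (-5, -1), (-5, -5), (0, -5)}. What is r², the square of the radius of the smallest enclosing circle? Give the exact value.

39.25

The minimum enclosing circle of a finite set is fixed by two of the points (as a diameter) or three (as a circumcircle).
The farthest pair is (1, 6)–(-5, -5) with squared distance 157. The circle on this segment as diameter has centre (-2, 0.5) and r² = 157/4 = 39.25.
Check (-5, -1): distance² to centre = 11.25 ≤ 39.25, so it lies inside.
All remaining points lie in this disk, and no smaller disk contains both endpoints, so this is the minimum enclosing circle.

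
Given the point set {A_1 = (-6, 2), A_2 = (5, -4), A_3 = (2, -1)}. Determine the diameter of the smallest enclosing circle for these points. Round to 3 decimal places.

12.530

Side lengths²: A_1A_2² = 157, A_1A_3² = 73, A_2A_3² = 18.
Since A_1A_2² = 157 ≥ 73 + 18 = 91, the angle opposite A_1A_2 is not acute, so the smallest enclosing circle has A_1A_2 as diameter.
Centre = midpoint of A_1A_2 = (-0.5, -1), r² = 157/4 = 39.25.
Diameter = 2r = 2√(39.25) ≈ 12.530.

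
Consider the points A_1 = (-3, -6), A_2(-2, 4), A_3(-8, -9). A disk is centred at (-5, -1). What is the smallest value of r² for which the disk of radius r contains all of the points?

The required radius is the distance from (-5, -1) to the farthest point.
Squared distances: 29, 34, 73.
Maximum is 73, attained at A_3.

73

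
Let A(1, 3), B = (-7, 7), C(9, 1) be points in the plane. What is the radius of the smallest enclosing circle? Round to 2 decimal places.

8.54

Side lengths²: AB² = 80, AC² = 68, BC² = 292.
Since BC² = 292 ≥ 80 + 68 = 148, the angle opposite BC is not acute, so the smallest enclosing circle has BC as diameter.
Centre = midpoint of BC = (1, 4), r² = 292/4 = 73.
r = √73 ≈ 8.54.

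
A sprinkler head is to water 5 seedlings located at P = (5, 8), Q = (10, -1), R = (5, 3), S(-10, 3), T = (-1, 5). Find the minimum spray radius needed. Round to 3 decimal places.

The minimum enclosing circle of a finite set is fixed by two of the points (as a diameter) or three (as a circumcircle).
The farthest pair is Q–S with squared distance 416. The circle on this segment as diameter has centre (0, 1) and r² = 416/4 = 104.
Check P: distance² to centre = 74 ≤ 104, so it lies inside.
All remaining points lie in this disk, and no smaller disk contains both endpoints, so this is the minimum enclosing circle.
r = √104 ≈ 10.198.

10.198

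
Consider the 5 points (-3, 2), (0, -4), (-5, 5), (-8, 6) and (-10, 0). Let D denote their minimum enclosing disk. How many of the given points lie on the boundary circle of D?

2

The farthest pair is (0, -4)–(-8, 6) with squared distance 164. The circle on this segment as diameter has centre (-4, 1) and r² = 164/4 = 41.
Check (-3, 2): distance² to centre = 2 ≤ 41, so it lies inside.
All remaining points lie in this disk, and no smaller disk contains both endpoints, so this is the minimum enclosing circle.
The points at distance exactly r from the centre are (0, -4), (-8, 6) — 2 points.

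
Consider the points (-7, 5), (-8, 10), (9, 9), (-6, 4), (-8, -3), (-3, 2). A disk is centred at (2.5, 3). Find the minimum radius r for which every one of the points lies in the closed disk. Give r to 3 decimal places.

The required radius is the distance from (2.5, 3) to the farthest point.
Squared distances: 94.25, 159.25, 78.25, 73.25, 146.25, 31.25.
Maximum is 159.25, attained at (-8, 10).
r = √(159.25) ≈ 12.619.

12.619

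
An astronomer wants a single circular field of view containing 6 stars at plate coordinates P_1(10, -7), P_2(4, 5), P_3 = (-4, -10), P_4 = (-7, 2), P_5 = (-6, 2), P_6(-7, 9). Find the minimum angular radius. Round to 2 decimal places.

11.69

The minimum enclosing circle of a finite set is fixed by two of the points (as a diameter) or three (as a circumcircle).
The minimum enclosing circle is determined by three boundary points: P_1, P_3, P_6.
Their circumcentre is (117/110, 59/110) with r² = 165353/1210.
The farthest remaining point P_4 is at distance² 81269/1210 ≤ 165353/1210.
r = √(165353/1210) ≈ 11.69.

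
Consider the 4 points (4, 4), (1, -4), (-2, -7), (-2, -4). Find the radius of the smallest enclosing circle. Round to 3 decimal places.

The minimum enclosing circle of a finite set is fixed by two of the points (as a diameter) or three (as a circumcircle).
The farthest pair is (4, 4)–(-2, -7) with squared distance 157. The circle on this segment as diameter has centre (1, -1.5) and r² = 157/4 = 39.25.
Check (1, -4): distance² to centre = 6.25 ≤ 39.25, so it lies inside.
All remaining points lie in this disk, and no smaller disk contains both endpoints, so this is the minimum enclosing circle.
r = √(39.25) ≈ 6.265.

6.265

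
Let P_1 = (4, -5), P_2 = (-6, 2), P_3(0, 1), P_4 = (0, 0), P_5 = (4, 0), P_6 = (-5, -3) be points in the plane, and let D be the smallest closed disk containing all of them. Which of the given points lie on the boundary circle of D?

The farthest pair is P_1–P_2 with squared distance 149. The circle on this segment as diameter has centre (-1, -1.5) and r² = 149/4 = 37.25.
Check P_3: distance² to centre = 7.25 ≤ 37.25, so it lies inside.
All remaining points lie in this disk, and no smaller disk contains both endpoints, so this is the minimum enclosing circle.
The points at distance exactly r from the centre are P_1, P_2 — 2 points.

P_1, P_2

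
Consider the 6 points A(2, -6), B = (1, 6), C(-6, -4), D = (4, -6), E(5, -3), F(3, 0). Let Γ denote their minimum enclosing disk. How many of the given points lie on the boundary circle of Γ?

A smallest enclosing disk is always determined by at most three of the input points on its boundary.
The minimum enclosing circle is determined by three boundary points: B, C, D.
Their circumcentre is (-5/38, -25/38) with r² = 32929/722.
The farthest remaining point A is at distance² 23885/722 ≤ 32929/722.
The points at distance exactly r from the centre are B, C, D — 3 points.

3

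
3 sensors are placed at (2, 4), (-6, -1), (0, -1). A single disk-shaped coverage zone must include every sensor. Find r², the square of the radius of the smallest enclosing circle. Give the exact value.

22.25

Call the three points A, B, C in the order given.
Side lengths²: AB² = 89, AC² = 29, BC² = 36.
Since AB² = 89 ≥ 36 + 29 = 65, the angle opposite AB is not acute, so the smallest enclosing circle has AB as diameter.
Centre = midpoint of AB = (-2, 1.5), r² = 89/4 = 22.25.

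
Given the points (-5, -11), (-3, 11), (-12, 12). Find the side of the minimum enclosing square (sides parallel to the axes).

23

The bounding box has width 9 and height 23.
An axis-aligned square enclosing the set must have side ≥ max(width, height).
So the minimum side is max(9, 23) = 23.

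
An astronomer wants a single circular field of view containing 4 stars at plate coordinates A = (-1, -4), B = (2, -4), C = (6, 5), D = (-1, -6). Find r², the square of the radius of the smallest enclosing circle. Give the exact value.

The farthest pair is C–D with squared distance 170. The circle on this segment as diameter has centre (2.5, -0.5) and r² = 170/4 = 42.5.
Check A: distance² to centre = 24.5 ≤ 42.5, so it lies inside.
All remaining points lie in this disk, and no smaller disk contains both endpoints, so this is the minimum enclosing circle.

42.5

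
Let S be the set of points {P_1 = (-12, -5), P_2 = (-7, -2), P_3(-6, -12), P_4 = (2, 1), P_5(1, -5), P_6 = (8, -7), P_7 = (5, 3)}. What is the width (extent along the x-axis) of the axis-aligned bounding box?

20

max x = 8, min x = -12, so width = 20.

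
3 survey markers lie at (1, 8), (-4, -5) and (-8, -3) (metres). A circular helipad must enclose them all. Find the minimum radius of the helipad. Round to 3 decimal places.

Call the three points A, B, C in the order given.
Side lengths²: AB² = 194, AC² = 202, BC² = 20.
Since AC² = 202 < 194 + 20 = 214, the triangle is acute, so the smallest enclosing circle is the circumcircle.
Circumcentre = (-92/31, 64/31), r² = 48985/961.
r = √(48985/961) ≈ 7.140.

7.140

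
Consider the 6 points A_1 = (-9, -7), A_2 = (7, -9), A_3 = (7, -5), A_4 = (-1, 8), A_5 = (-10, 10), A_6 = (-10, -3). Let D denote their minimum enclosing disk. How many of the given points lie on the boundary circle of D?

2

The minimum enclosing circle of a finite set is fixed by two of the points (as a diameter) or three (as a circumcircle).
The farthest pair is A_2–A_5 with squared distance 650. The circle on this segment as diameter has centre (-1.5, 0.5) and r² = 650/4 = 162.5.
Check A_1: distance² to centre = 112.5 ≤ 162.5, so it lies inside.
All remaining points lie in this disk, and no smaller disk contains both endpoints, so this is the minimum enclosing circle.
The points at distance exactly r from the centre are A_2, A_5 — 2 points.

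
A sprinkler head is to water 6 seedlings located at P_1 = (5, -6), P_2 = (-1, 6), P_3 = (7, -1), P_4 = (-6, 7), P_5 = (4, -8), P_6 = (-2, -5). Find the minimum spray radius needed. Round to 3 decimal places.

9.014

A smallest enclosing disk is always determined by at most three of the input points on its boundary.
The farthest pair is P_4–P_5 with squared distance 325. The circle on this segment as diameter has centre (-1, -0.5) and r² = 325/4 = 81.25.
Check P_1: distance² to centre = 66.25 ≤ 81.25, so it lies inside.
All remaining points lie in this disk, and no smaller disk contains both endpoints, so this is the minimum enclosing circle.
r = √(81.25) ≈ 9.014.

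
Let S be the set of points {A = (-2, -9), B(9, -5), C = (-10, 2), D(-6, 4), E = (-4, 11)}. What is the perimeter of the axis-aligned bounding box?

78

Width = max x − min x = 9 − (-10) = 19.
Height = max y − min y = 11 − (-9) = 20.
Perimeter = 2(19 + 20) = 78.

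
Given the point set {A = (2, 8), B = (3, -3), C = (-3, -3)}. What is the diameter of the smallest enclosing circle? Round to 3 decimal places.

Side lengths²: AB² = 122, AC² = 146, BC² = 36.
Since AC² = 146 < 122 + 36 = 158, the triangle is acute, so the smallest enclosing circle is the circumcircle.
Circumcentre = (0, 25/11), r² = 4453/121.
Diameter = 2r = 2√(4453/121) ≈ 12.133.

12.133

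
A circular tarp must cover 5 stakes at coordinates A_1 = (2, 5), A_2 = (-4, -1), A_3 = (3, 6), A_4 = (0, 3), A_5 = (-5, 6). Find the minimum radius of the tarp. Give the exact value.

5

The minimum enclosing circle is determined by three boundary points: A_2, A_3, A_5.
Their circumcentre is (-1, 3) with r² = 25.
The farthest remaining point A_1 is at distance² 13 ≤ 25.
r = √25 = 5.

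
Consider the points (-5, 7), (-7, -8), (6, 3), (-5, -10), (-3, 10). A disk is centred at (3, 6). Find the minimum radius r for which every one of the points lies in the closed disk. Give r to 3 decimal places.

17.889

The required radius is the distance from (3, 6) to the farthest point.
Squared distances: 65, 296, 18, 320, 52.
Maximum is 320, attained at (-5, -10).
r = √320 ≈ 17.889.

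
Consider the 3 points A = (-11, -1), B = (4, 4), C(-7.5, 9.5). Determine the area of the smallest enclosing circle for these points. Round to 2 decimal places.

199.42

Side lengths²: AB² = 250, AC² = 122.5, BC² = 162.5.
Since AB² = 250 < 162.5 + 122.5 = 285, the triangle is acute, so the smallest enclosing circle is the circumcircle.
Circumcentre = (-3.8125, 2.4375), r² = 63.4765625.
Area = π·r² = π·63.4765625 ≈ 199.42.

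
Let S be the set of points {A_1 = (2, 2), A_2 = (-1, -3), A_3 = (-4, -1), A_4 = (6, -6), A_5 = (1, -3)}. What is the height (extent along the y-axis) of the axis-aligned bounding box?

8

max y = 2, min y = -6, so height = 8.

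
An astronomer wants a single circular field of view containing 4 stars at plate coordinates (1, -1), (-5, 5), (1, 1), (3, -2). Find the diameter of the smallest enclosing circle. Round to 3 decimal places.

10.630

The farthest pair is (-5, 5)–(3, -2) with squared distance 113. The circle on this segment as diameter has centre (-1, 1.5) and r² = 113/4 = 28.25.
Check (1, -1): distance² to centre = 10.25 ≤ 28.25, so it lies inside.
All remaining points lie in this disk, and no smaller disk contains both endpoints, so this is the minimum enclosing circle.
Diameter = 2r = 2√(28.25) ≈ 10.630.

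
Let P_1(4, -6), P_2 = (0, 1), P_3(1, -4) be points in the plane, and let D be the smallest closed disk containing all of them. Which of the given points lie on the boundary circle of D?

Side lengths²: P_1P_2² = 65, P_1P_3² = 13, P_2P_3² = 26.
Since P_1P_2² = 65 ≥ 26 + 13 = 39, the angle opposite P_1P_2 is not acute, so the smallest enclosing circle has P_1P_2 as diameter.
Centre = midpoint of P_1P_2 = (2, -2.5), r² = 65/4 = 16.25.
The points at distance exactly r from the centre are P_1, P_2 — 2 points.

P_1, P_2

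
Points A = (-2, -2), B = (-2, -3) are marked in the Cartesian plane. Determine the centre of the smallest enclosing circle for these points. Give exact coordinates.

(-2, -2.5)

The smallest circle enclosing two points has them as diameter endpoints.
Centre = midpoint = (-2, -2.5); r² = |AB|²/4 = 1/4 = 0.25.
Centre = (-2, -2.5).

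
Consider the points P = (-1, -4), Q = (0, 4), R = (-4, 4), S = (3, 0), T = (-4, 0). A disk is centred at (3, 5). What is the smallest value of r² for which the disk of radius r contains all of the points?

97

The required radius is the distance from (3, 5) to the farthest point.
Squared distances: 97, 10, 50, 25, 74.
Maximum is 97, attained at P.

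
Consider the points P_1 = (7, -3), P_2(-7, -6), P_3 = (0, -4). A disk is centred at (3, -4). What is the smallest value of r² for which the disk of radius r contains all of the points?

The required radius is the distance from (3, -4) to the farthest point.
Squared distances: 17, 104, 9.
Maximum is 104, attained at P_2.

104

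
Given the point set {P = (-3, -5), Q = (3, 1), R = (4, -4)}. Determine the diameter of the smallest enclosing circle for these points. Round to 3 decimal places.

Side lengths²: PQ² = 72, PR² = 50, QR² = 26.
Since PQ² = 72 < 50 + 26 = 76, the triangle is acute, so the smallest enclosing circle is the circumcircle.
Circumcentre = (1/6, -13/6), r² = 325/18.
Diameter = 2r = 2√(325/18) ≈ 8.498.

8.498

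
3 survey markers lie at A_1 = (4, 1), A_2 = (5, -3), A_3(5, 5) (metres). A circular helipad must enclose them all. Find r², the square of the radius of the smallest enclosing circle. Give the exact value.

16

Side lengths²: A_1A_2² = 17, A_1A_3² = 17, A_2A_3² = 64.
Since A_2A_3² = 64 ≥ 17 + 17 = 34, the angle opposite A_2A_3 is not acute, so the smallest enclosing circle has A_2A_3 as diameter.
Centre = midpoint of A_2A_3 = (5, 1), r² = 64/4 = 16.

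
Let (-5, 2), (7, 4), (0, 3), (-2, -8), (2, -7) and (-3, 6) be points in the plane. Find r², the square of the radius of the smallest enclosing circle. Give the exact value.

A smallest enclosing disk is always determined by at most three of the input points on its boundary.
The minimum enclosing circle is determined by three boundary points: (7, 4), (-2, -8), (-3, 6).
Their circumcentre is (39/46, -35/46) with r² = 64025/1058.
The farthest remaining point (-5, 2) is at distance² 44245/1058 ≤ 64025/1058.

64025/1058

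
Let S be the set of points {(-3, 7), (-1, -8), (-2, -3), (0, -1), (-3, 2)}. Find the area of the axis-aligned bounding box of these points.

x ranges over [-3, 0], width 3.
y ranges over [-8, 7], height 15.
Area = 3 × 15 = 45.

45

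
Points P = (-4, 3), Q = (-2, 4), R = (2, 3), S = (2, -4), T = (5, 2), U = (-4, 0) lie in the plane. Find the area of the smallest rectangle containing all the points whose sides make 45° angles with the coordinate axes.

71.5

In coordinates u = x + y, v = x − y the rectangle is axis-aligned; the map (x,y)→(u,v) scales areas by 2.
u-values: -1, 2, 5, -2, 7, -4; range = 7 − (-4) = 11.
v-values: -7, -6, -1, 6, 3, -4; range = 6 − (-7) = 13.
Area = (11 × 13) / 2 = 71.5.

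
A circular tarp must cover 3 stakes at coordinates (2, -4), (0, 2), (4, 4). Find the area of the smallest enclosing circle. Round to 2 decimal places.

53.41

Call the three points A, B, C in the order given.
Side lengths²: AB² = 40, AC² = 68, BC² = 20.
Since AC² = 68 ≥ 40 + 20 = 60, the angle opposite AC is not acute, so the smallest enclosing circle has AC as diameter.
Centre = midpoint of AC = (3, 0), r² = 68/4 = 17.
Area = π·r² = π·17 ≈ 53.41.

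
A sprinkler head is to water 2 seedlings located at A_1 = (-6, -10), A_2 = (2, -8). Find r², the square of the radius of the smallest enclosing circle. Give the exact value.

17

The smallest circle enclosing two points has them as diameter endpoints.
Centre = midpoint = (-2, -9); r² = |A_1A_2|²/4 = 68/4 = 17.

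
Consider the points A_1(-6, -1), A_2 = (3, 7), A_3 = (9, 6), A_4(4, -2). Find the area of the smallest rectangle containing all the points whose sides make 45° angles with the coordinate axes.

121

In coordinates u = x + y, v = x − y the rectangle is axis-aligned; the map (x,y)→(u,v) scales areas by 2.
u-values: -7, 10, 15, 2; range = 15 − (-7) = 22.
v-values: -5, -4, 3, 6; range = 6 − (-5) = 11.
Area = (22 × 11) / 2 = 121.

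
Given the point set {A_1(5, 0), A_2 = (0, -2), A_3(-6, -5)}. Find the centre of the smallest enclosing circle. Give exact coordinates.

(-0.5, -2.5)

Side lengths²: A_1A_2² = 29, A_1A_3² = 146, A_2A_3² = 45.
Since A_1A_3² = 146 ≥ 45 + 29 = 74, the angle opposite A_1A_3 is not acute, so the smallest enclosing circle has A_1A_3 as diameter.
Centre = midpoint of A_1A_3 = (-0.5, -2.5), r² = 146/4 = 36.5.
Centre = (-0.5, -2.5).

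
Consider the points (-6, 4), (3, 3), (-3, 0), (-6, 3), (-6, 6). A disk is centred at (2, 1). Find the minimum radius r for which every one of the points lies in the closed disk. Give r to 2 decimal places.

9.43

The required radius is the distance from (2, 1) to the farthest point.
Squared distances: 73, 5, 26, 68, 89.
Maximum is 89, attained at (-6, 6).
r = √89 ≈ 9.43.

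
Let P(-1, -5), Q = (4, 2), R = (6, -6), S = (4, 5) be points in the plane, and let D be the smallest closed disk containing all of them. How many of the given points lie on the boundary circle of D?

3

The minimum enclosing circle of a finite set is fixed by two of the points (as a diameter) or three (as a circumcircle).
The minimum enclosing circle is determined by three boundary points: P, R, S.
Their circumcentre is (19/6, -5/6) with r² = 625/18.
The farthest remaining point Q is at distance² 157/18 ≤ 625/18.
The points at distance exactly r from the centre are P, R, S — 3 points.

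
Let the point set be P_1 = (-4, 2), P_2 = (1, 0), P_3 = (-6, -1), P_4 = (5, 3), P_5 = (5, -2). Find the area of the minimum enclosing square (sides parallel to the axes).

The bounding box has width 11 and height 5.
An axis-aligned square enclosing the set must have side ≥ max(width, height).
So the minimum side is max(11, 5) = 11.
Area = 11² = 121.

121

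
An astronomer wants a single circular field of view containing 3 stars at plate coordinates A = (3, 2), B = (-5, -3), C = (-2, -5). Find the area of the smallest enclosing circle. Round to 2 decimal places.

Side lengths²: AB² = 89, AC² = 74, BC² = 13.
Since AB² = 89 ≥ 74 + 13 = 87, the angle opposite AB is not acute, so the smallest enclosing circle has AB as diameter.
Centre = midpoint of AB = (-1, -0.5), r² = 89/4 = 22.25.
Area = π·r² = π·22.25 ≈ 69.90.

69.90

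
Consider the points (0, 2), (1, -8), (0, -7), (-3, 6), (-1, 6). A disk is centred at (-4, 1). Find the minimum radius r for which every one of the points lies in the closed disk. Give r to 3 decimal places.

10.296

The required radius is the distance from (-4, 1) to the farthest point.
Squared distances: 17, 106, 80, 26, 34.
Maximum is 106, attained at (1, -8).
r = √106 ≈ 10.296.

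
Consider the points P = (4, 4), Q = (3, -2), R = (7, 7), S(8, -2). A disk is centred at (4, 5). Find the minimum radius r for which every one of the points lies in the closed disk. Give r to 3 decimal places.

The required radius is the distance from (4, 5) to the farthest point.
Squared distances: 1, 50, 13, 65.
Maximum is 65, attained at S.
r = √65 ≈ 8.062.

8.062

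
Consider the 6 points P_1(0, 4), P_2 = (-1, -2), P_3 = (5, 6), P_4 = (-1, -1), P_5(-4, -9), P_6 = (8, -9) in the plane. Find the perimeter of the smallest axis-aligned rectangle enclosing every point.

Width = max x − min x = 8 − (-4) = 12.
Height = max y − min y = 6 − (-9) = 15.
Perimeter = 2(12 + 15) = 54.

54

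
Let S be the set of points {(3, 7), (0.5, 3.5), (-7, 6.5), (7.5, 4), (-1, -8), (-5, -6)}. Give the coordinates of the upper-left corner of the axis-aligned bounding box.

(-7, 7)

x-range [-7, 7.5], y-range [-8, 7].
The upper-left corner is (-7, 7).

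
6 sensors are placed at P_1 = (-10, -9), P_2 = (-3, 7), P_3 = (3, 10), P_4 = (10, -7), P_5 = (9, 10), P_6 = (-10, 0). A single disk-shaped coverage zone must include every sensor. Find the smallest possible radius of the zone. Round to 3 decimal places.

13.435

The farthest pair is P_1–P_5 with squared distance 722. The circle on this segment as diameter has centre (-0.5, 0.5) and r² = 722/4 = 180.5.
Check P_2: distance² to centre = 48.5 ≤ 180.5, so it lies inside.
All remaining points lie in this disk, and no smaller disk contains both endpoints, so this is the minimum enclosing circle.
r = √(180.5) ≈ 13.435.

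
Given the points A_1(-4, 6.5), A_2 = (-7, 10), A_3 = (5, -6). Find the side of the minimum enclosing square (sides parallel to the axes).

The bounding box has width 12 and height 16.
An axis-aligned square enclosing the set must have side ≥ max(width, height).
So the minimum side is max(12, 16) = 16.

16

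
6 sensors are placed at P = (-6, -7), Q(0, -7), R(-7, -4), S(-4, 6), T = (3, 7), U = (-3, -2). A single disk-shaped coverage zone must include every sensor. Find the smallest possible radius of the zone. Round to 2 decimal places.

The farthest pair is P–T with squared distance 277. The circle on this segment as diameter has centre (-1.5, 0) and r² = 277/4 = 69.25.
Check Q: distance² to centre = 51.25 ≤ 69.25, so it lies inside.
All remaining points lie in this disk, and no smaller disk contains both endpoints, so this is the minimum enclosing circle.
r = √(69.25) ≈ 8.32.

8.32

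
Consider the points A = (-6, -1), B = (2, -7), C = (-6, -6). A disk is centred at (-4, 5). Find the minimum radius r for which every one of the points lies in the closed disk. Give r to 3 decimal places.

The required radius is the distance from (-4, 5) to the farthest point.
Squared distances: 40, 180, 125.
Maximum is 180, attained at B.
r = √180 ≈ 13.416.

13.416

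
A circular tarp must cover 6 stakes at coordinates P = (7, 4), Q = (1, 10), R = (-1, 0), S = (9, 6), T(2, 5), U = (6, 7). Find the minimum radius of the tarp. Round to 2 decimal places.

A smallest enclosing disk is always determined by at most three of the input points on its boundary.
The minimum enclosing circle is determined by three boundary points: Q, R, S.
Their circumcentre is (35/11, 48/11) with r² = 4420/121.
The farthest remaining point U is at distance² 1802/121 ≤ 4420/121.
r = √(4420/121) ≈ 6.04.

6.04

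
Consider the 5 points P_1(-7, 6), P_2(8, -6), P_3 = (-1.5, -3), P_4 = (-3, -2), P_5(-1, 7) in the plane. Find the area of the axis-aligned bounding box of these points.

195

x ranges over [-7, 8], width 15.
y ranges over [-6, 7], height 13.
Area = 15 × 13 = 195.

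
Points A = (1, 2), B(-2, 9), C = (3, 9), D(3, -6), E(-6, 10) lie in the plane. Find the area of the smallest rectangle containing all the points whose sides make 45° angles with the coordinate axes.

In coordinates u = x + y, v = x − y the rectangle is axis-aligned; the map (x,y)→(u,v) scales areas by 2.
u-values: 3, 7, 12, -3, 4; range = 12 − (-3) = 15.
v-values: -1, -11, -6, 9, -16; range = 9 − (-16) = 25.
Area = (15 × 25) / 2 = 187.5.

187.5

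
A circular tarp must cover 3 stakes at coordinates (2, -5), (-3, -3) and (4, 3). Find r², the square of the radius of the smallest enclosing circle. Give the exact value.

Call the three points A, B, C in the order given.
Side lengths²: AB² = 29, AC² = 68, BC² = 85.
Since BC² = 85 < 68 + 29 = 97, the triangle is acute, so the smallest enclosing circle is the circumcircle.
Circumcentre = (10/11, -21/44), r² = 41905/1936.

41905/1936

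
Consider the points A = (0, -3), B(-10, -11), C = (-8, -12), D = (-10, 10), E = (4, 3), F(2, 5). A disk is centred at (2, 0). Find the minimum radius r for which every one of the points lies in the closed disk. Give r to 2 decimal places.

The required radius is the distance from (2, 0) to the farthest point.
Squared distances: 13, 265, 244, 244, 13, 25.
Maximum is 265, attained at B.
r = √265 ≈ 16.28.

16.28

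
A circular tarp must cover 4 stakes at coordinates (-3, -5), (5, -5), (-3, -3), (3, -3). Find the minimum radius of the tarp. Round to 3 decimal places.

By Welzl's lemma the MEC is supported by two points (diametrically opposite) or three points (on a circumcircle).
The farthest pair is (5, -5)–(-3, -3) with squared distance 68. The circle on this segment as diameter has centre (1, -4) and r² = 68/4 = 17.
Check (-3, -5): distance² to centre = 17 ≤ 17, so it lies inside.
All remaining points lie in this disk, and no smaller disk contains both endpoints, so this is the minimum enclosing circle.
r = √17 ≈ 4.123.

4.123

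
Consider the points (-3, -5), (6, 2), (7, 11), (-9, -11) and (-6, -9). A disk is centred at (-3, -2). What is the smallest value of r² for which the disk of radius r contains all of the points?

The required radius is the distance from (-3, -2) to the farthest point.
Squared distances: 9, 97, 269, 117, 58.
Maximum is 269, attained at (7, 11).

269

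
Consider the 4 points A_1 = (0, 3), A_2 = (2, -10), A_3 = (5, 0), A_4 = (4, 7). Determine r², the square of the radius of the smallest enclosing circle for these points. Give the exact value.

By Welzl's lemma the MEC is supported by two points (diametrically opposite) or three points (on a circumcircle).
The farthest pair is A_2–A_4 with squared distance 293. The circle on this segment as diameter has centre (3, -1.5) and r² = 293/4 = 73.25.
Check A_1: distance² to centre = 29.25 ≤ 73.25, so it lies inside.
All remaining points lie in this disk, and no smaller disk contains both endpoints, so this is the minimum enclosing circle.

73.25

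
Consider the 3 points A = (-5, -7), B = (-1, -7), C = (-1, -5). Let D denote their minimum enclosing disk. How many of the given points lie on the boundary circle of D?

3

Side lengths²: AB² = 16, AC² = 20, BC² = 4.
Since AC² = 20 ≥ 16 + 4 = 20, the angle opposite AC is not acute, so the smallest enclosing circle has AC as diameter.
Centre = midpoint of AC = (-3, -6), r² = 20/4 = 5.
The points at distance exactly r from the centre are A, B, C — 3 points.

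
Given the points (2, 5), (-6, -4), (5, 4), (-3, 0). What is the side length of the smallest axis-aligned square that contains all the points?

The bounding box has width 11 and height 9.
An axis-aligned square enclosing the set must have side ≥ max(width, height).
So the minimum side is max(11, 9) = 11.

11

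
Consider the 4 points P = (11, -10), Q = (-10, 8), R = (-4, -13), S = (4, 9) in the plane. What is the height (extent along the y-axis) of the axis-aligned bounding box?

max y = 9, min y = -13, so height = 22.

22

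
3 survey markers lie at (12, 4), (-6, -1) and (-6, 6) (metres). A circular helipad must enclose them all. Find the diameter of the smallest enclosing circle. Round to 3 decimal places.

18.797

Call the three points A, B, C in the order given.
Side lengths²: AB² = 349, AC² = 328, BC² = 49.
Since AB² = 349 < 328 + 49 = 377, the triangle is acute, so the smallest enclosing circle is the circumcircle.
Circumcentre = (49/18, 2.5), r² = 14309/162.
Diameter = 2r = 2√(14309/162) ≈ 18.797.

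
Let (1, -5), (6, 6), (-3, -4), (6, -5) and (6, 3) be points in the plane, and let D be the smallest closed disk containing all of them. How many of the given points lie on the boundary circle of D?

3

The minimum enclosing circle is determined by three boundary points: (6, 6), (-3, -4), (6, -5).
Their circumcentre is (37/18, 0.5) with r² = 7421/162.
The farthest remaining point (1, -5) is at distance² 5081/162 ≤ 7421/162.
The points at distance exactly r from the centre are (6, 6), (-3, -4), (6, -5) — 3 points.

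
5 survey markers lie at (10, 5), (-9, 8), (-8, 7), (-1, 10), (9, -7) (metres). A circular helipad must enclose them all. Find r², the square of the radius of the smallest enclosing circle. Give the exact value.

The minimum enclosing circle of a finite set is fixed by two of the points (as a diameter) or three (as a circumcircle).
The farthest pair is (-9, 8)–(9, -7) with squared distance 549. The circle on this segment as diameter has centre (0, 0.5) and r² = 549/4 = 137.25.
Check (10, 5): distance² to centre = 120.25 ≤ 137.25, so it lies inside.
All remaining points lie in this disk, and no smaller disk contains both endpoints, so this is the minimum enclosing circle.

137.25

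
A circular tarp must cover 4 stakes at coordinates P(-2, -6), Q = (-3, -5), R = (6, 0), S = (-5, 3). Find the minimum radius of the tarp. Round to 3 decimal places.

The minimum enclosing circle is determined by three boundary points: P, R, S.
Their circumcentre is (0, -1/3) with r² = 325/9.
The farthest remaining point Q is at distance² 277/9 ≤ 325/9.
r = √(325/9) ≈ 6.009.

6.009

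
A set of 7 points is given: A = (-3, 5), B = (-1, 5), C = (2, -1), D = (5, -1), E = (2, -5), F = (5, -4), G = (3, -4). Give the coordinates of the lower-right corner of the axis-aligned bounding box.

x-range [-3, 5], y-range [-5, 5].
The lower-right corner is (5, -5).

(5, -5)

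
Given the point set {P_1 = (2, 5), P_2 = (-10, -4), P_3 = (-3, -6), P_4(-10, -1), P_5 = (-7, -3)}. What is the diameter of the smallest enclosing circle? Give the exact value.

15

The minimum enclosing circle of a finite set is fixed by two of the points (as a diameter) or three (as a circumcircle).
The farthest pair is P_1–P_2 with squared distance 225. The circle on this segment as diameter has centre (-4, 0.5) and r² = 225/4 = 56.25.
Check P_3: distance² to centre = 43.25 ≤ 56.25, so it lies inside.
All remaining points lie in this disk, and no smaller disk contains both endpoints, so this is the minimum enclosing circle.
Diameter = 2r = 2√(56.25) = 15.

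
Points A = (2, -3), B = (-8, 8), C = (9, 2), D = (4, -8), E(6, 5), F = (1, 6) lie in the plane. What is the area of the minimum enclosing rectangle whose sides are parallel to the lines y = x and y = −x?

210

In coordinates u = x + y, v = x − y the rectangle is axis-aligned; the map (x,y)→(u,v) scales areas by 2.
u-values: -1, 0, 11, -4, 11, 7; range = 11 − (-4) = 15.
v-values: 5, -16, 7, 12, 1, -5; range = 12 − (-16) = 28.
Area = (15 × 28) / 2 = 210.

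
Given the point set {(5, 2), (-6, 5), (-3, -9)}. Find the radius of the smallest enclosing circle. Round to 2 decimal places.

7.66

Call the three points A, B, C in the order given.
Side lengths²: AB² = 130, AC² = 185, BC² = 205.
Since BC² = 205 < 185 + 130 = 315, the triangle is acute, so the smallest enclosing circle is the circumcircle.
Circumcentre = (-107/58, -83/58), r² = 98605/1682.
r = √(98605/1682) ≈ 7.66.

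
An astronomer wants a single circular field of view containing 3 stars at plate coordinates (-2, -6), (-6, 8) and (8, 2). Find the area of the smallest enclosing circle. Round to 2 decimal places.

214.14

Call the three points A, B, C in the order given.
Side lengths²: AB² = 212, AC² = 164, BC² = 232.
Since BC² = 232 < 212 + 164 = 376, the triangle is acute, so the smallest enclosing circle is the circumcircle.
Circumcentre = (-11/43, 89/43), r² = 126034/1849.
Area = π·r² = π·126034/1849 ≈ 214.14.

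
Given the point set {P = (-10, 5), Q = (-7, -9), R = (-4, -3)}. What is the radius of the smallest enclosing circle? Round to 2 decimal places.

Side lengths²: PQ² = 205, PR² = 100, QR² = 45.
Since PQ² = 205 ≥ 100 + 45 = 145, the angle opposite PQ is not acute, so the smallest enclosing circle has PQ as diameter.
Centre = midpoint of PQ = (-8.5, -2), r² = 205/4 = 51.25.
r = √(51.25) ≈ 7.16.

7.16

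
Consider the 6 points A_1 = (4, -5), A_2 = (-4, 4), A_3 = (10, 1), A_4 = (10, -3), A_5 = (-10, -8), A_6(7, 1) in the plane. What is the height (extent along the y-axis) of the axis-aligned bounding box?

max y = 4, min y = -8, so height = 12.

12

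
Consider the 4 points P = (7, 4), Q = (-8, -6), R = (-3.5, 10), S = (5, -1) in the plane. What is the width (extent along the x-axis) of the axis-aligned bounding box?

15

max x = 7, min x = -8, so width = 15.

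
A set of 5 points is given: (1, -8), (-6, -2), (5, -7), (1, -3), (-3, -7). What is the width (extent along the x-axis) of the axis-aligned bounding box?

11

max x = 5, min x = -6, so width = 11.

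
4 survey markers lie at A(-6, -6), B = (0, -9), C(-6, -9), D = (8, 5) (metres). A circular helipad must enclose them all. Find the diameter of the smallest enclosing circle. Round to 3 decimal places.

By Welzl's lemma the MEC is supported by two points (diametrically opposite) or three points (on a circumcircle).
The farthest pair is C–D with squared distance 392. The circle on this segment as diameter has centre (1, -2) and r² = 392/4 = 98.
Check A: distance² to centre = 65 ≤ 98, so it lies inside.
All remaining points lie in this disk, and no smaller disk contains both endpoints, so this is the minimum enclosing circle.
Diameter = 2r = 2√98 ≈ 19.799.

19.799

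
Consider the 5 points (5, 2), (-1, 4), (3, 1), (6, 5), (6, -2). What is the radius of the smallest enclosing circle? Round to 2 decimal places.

4.66

The minimum enclosing circle of a finite set is fixed by two of the points (as a diameter) or three (as a circumcircle).
The minimum enclosing circle is determined by three boundary points: (-1, 4), (6, 5), (6, -2).
Their circumcentre is (41/14, 1.5) with r² = 2125/98.
The farthest remaining point (5, 2) is at distance² 445/98 ≤ 2125/98.
r = √(2125/98) ≈ 4.66.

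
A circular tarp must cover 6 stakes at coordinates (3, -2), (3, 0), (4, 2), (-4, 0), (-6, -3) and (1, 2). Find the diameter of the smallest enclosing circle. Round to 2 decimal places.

A smallest enclosing disk is always determined by at most three of the input points on its boundary.
The farthest pair is (4, 2)–(-6, -3) with squared distance 125. The circle on this segment as diameter has centre (-1, -0.5) and r² = 125/4 = 31.25.
Check (3, -2): distance² to centre = 18.25 ≤ 31.25, so it lies inside.
All remaining points lie in this disk, and no smaller disk contains both endpoints, so this is the minimum enclosing circle.
Diameter = 2r = 2√(31.25) ≈ 11.18.

11.18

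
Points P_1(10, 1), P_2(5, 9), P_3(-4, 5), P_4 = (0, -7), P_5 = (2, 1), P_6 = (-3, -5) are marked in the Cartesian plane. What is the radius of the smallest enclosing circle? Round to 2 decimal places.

8.38

By Welzl's lemma the MEC is supported by two points (diametrically opposite) or three points (on a circumcircle).
The farthest pair is P_2–P_4 with squared distance 281. The circle on this segment as diameter has centre (2.5, 1) and r² = 281/4 = 70.25.
Check P_1: distance² to centre = 56.25 ≤ 70.25, so it lies inside.
All remaining points lie in this disk, and no smaller disk contains both endpoints, so this is the minimum enclosing circle.
r = √(70.25) ≈ 8.38.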